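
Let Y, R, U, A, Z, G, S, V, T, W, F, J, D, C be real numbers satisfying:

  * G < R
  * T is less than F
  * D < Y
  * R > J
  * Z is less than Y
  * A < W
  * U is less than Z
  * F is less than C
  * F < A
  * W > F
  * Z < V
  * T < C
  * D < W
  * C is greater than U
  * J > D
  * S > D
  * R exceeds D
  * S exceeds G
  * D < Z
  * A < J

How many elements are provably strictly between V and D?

Chaining upward from D reaches: Z, Y, S, J, W, R.
Chaining downward from V reaches: U, Z.
Strictly between D and V are those in both lists: Z — 1 element.

1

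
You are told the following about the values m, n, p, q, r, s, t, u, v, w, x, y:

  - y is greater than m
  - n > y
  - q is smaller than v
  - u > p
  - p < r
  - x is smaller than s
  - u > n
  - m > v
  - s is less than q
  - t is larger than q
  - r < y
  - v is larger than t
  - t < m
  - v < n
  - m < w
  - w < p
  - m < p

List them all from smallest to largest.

x < s < q < t < v < m < w < p < r < y < n < u

The consecutive links are each given: x < s; s < q; q < t; t < v; v < m; m < w; w < p; p < r; r < y; y < n; n < u.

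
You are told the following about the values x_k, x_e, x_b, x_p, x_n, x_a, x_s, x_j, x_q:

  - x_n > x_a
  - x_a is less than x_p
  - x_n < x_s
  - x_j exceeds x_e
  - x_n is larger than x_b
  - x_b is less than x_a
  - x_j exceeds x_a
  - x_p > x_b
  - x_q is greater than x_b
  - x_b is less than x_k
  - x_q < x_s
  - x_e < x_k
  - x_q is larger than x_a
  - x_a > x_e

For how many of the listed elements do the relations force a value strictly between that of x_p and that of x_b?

The relations place x_b below x_p. An element lies strictly between them when it is forced above x_b and also forced below x_p.
Above x_b: {x_a, x_k, x_q, x_n, x_s, x_j}. Below x_p: {x_e, x_a}.
Intersection: {x_a} — 1.

1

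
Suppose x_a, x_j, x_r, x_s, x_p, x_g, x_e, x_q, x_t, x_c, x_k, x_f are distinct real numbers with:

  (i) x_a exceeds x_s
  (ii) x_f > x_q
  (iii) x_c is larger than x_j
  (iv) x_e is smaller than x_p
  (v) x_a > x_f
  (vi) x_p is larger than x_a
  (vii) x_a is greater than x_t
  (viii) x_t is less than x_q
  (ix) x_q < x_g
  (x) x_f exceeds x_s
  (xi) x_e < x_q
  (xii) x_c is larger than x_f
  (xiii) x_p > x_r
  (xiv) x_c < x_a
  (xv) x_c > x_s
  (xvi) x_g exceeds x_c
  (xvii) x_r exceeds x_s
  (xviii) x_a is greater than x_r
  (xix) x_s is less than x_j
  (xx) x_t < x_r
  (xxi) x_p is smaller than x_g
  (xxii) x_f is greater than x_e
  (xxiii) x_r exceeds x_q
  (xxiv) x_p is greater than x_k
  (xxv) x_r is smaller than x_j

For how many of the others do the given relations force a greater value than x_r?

The elements the relations force above x_r are x_j, x_c, x_a, x_p, x_g — no chain reaches any other.
That is 5.

5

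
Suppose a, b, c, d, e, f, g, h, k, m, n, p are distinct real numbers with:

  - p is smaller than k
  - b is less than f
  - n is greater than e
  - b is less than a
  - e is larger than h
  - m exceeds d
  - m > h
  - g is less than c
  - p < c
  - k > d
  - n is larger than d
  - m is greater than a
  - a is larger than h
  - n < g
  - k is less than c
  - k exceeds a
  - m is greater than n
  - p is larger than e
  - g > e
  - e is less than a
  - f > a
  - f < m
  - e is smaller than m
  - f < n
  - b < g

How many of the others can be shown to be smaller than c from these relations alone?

10

The elements the relations force below c are b, h, e, d, p, a, f, k, n, g — no chain reaches any other.
That is 10.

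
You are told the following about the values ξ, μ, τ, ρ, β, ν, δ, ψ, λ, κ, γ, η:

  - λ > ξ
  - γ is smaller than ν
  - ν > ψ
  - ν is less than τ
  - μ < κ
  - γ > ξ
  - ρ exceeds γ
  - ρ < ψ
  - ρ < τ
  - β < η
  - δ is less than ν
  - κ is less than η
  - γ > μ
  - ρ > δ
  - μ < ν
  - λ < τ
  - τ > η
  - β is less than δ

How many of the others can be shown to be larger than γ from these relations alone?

From γ the given relations immediately reach ρ, ν.
From those, ψ, τ — 4 in total.
No other element is forced above γ by the given relations, so the count is 4.

4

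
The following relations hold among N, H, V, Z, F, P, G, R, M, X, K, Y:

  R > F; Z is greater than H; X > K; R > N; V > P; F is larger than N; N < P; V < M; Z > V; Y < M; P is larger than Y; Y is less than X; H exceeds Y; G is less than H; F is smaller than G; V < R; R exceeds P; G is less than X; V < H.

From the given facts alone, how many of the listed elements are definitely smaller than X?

5

From X the given relations immediately reach Y, G, K.
From those, F — 4 in total.
From those, N — 5 in total.
No other element is forced below X by the given relations, so the count is 5.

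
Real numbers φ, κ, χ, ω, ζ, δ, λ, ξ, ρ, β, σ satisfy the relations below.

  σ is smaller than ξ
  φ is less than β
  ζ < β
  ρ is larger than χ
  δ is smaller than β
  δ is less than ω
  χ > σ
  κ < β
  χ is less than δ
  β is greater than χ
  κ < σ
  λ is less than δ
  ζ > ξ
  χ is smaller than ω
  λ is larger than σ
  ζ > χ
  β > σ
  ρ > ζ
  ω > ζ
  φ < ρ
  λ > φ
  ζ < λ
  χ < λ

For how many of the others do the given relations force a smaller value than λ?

Directly below λ: σ, χ, φ, ζ.
One step further: κ, ξ (6 so far).
Nothing else is reachable below λ; 6 in all.

6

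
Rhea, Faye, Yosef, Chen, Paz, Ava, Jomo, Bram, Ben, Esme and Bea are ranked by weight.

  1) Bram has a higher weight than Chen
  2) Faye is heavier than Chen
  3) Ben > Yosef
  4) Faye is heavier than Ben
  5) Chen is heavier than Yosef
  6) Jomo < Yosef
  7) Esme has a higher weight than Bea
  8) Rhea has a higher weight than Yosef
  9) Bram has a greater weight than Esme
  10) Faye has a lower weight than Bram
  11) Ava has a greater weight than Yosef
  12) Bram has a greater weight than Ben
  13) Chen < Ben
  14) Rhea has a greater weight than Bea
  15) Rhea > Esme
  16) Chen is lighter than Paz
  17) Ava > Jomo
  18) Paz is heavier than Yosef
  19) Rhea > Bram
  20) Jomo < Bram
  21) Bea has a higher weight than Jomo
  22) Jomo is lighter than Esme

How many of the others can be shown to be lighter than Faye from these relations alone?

4

The elements the relations force below Faye are Jomo, Yosef, Chen, Ben — no chain reaches any other.
That is 4.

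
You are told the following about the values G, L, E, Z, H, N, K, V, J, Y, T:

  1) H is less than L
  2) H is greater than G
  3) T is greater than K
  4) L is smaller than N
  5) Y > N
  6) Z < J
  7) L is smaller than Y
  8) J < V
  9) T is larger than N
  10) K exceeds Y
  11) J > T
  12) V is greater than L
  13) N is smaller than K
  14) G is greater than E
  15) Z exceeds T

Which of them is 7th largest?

N

Piecing the relations together gives one ordering: E < G < H < L < N < Y < K < T < Z < J < V.
The 7th largest is N.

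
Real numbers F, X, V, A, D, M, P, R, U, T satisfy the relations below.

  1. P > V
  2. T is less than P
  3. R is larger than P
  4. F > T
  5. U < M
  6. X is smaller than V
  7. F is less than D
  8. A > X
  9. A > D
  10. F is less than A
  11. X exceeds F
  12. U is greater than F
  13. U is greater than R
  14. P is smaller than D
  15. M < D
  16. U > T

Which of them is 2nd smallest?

F

The consecutive relations fix a unique order: T < F < X < V < P < R < U < M < D < A.
The 2nd smallest is F.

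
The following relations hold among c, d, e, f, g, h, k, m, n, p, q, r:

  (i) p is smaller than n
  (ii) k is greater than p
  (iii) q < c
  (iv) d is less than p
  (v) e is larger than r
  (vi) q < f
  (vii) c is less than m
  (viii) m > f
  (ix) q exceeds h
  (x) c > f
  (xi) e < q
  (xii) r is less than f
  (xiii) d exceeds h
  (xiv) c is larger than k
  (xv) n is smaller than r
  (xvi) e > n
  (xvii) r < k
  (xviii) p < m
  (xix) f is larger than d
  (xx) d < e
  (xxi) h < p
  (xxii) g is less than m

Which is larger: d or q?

Chaining the given relations: d < p < n < r < e < q.
So d < q; q is the larger of the two.

q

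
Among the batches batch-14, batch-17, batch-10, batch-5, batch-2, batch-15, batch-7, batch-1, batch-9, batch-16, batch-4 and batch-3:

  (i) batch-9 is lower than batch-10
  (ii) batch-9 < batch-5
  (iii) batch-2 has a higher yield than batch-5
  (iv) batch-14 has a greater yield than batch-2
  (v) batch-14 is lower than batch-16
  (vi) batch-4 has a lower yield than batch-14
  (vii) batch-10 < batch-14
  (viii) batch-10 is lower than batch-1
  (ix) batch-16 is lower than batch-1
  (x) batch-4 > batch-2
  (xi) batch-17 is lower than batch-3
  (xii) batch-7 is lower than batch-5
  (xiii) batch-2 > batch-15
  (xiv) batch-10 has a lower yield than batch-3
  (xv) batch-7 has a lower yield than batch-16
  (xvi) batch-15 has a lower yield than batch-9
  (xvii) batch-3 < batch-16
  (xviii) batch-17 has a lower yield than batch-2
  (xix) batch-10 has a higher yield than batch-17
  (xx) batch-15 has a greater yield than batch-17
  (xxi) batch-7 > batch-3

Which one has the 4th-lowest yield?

Piecing the relations together gives one ordering: batch-17 < batch-15 < batch-9 < batch-10 < batch-3 < batch-7 < batch-5 < batch-2 < batch-4 < batch-14 < batch-16 < batch-1.
The 4th smallest is batch-10.

batch-10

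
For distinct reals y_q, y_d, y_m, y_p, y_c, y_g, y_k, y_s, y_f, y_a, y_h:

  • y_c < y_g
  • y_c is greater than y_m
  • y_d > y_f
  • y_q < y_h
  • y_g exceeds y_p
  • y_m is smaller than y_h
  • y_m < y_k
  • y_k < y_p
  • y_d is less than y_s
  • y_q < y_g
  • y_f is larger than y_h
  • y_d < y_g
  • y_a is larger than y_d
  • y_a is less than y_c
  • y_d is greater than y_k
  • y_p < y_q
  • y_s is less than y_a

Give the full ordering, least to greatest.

y_m < y_k < y_p < y_q < y_h < y_f < y_d < y_s < y_a < y_c < y_g

Nothing is placed below y_m, so it is least; from there y_m < y_k; y_k < y_p; y_p < y_q; y_q < y_h; y_h < y_f; y_f < y_d; y_d < y_s; y_s < y_a; y_a < y_c; y_c < y_g, each given directly.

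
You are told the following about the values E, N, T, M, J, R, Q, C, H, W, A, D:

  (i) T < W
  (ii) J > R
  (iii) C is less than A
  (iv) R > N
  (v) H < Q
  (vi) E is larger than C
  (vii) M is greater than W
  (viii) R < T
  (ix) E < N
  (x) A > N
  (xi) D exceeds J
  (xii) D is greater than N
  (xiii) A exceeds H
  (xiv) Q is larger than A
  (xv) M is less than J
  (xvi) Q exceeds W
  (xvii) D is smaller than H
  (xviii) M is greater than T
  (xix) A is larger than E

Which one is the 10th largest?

N

The consecutive relations fix a unique order: C < E < N < R < T < W < M < J < D < H < A < Q.
Counting 10 from the largest end gives N.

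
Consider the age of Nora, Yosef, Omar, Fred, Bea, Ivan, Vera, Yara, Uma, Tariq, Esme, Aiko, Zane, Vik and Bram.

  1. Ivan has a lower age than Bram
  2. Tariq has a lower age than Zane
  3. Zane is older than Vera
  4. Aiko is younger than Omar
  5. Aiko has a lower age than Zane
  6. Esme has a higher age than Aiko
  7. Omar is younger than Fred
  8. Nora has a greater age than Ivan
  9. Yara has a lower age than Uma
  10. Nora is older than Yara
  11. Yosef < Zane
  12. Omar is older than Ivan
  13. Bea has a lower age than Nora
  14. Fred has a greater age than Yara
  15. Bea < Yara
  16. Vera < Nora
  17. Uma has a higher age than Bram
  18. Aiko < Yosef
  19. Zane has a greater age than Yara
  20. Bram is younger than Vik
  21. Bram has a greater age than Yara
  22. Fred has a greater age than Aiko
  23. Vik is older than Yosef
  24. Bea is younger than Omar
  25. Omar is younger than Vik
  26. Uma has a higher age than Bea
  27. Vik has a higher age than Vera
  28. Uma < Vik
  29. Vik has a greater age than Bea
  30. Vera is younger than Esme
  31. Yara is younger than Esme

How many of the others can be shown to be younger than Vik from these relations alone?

9

The elements the relations force below Vik are Aiko, Yosef, Vera, Bea, Ivan, Yara, Omar, Bram, Uma — no chain reaches any other.
That is 9.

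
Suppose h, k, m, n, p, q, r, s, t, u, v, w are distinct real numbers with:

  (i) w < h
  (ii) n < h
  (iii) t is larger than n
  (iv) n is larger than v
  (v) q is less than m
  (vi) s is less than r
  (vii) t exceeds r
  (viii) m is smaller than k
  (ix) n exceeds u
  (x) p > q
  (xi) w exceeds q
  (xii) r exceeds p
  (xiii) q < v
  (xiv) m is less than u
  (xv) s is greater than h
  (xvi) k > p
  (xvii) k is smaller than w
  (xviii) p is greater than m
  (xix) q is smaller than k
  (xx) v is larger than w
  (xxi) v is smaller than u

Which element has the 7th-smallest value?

The consecutive relations fix a unique order: q < m < p < k < w < v < u < n < h < s < r < t.
The 7th smallest is u.

u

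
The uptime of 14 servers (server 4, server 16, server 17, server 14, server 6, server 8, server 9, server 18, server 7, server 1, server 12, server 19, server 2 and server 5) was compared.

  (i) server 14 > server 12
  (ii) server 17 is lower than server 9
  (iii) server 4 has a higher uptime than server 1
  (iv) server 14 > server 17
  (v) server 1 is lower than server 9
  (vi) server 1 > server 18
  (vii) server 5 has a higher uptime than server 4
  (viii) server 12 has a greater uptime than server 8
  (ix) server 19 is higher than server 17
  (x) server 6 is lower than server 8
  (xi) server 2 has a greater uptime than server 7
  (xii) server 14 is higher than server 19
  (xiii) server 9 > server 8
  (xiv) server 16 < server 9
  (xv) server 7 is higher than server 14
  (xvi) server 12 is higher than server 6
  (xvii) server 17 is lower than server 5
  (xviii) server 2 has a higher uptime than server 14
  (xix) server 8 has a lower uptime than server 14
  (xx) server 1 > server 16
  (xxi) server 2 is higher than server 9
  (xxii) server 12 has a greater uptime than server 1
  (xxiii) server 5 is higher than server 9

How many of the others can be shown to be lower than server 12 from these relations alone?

Directly below server 12: server 6, server 1, server 8.
One step further: server 16, server 18 (5 so far).
Nothing else is reachable below server 12; 5 in all.

5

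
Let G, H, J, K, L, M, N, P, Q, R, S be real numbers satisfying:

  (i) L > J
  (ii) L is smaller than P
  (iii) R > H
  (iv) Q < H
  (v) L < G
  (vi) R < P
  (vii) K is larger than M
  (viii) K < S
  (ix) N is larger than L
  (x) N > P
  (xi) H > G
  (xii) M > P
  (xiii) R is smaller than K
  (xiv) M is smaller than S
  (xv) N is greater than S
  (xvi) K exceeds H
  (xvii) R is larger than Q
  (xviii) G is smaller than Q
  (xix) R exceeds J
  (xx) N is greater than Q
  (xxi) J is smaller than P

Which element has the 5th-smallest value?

H

The consecutive relations fix a unique order: J < L < G < Q < H < R < P < M < K < S < N.
The 5th smallest is H.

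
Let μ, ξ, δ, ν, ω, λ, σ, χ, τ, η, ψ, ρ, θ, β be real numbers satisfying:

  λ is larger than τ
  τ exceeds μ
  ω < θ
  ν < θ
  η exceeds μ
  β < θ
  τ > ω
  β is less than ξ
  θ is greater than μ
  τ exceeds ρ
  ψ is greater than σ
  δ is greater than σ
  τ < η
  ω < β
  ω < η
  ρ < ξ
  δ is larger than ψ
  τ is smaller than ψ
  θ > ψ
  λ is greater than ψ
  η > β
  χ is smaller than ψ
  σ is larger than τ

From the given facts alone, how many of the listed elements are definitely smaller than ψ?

Directly below ψ: χ, τ, σ.
One step further: ω, μ, ρ (6 so far).
No other element is forced below ψ by the given relations, so the count is 6.

6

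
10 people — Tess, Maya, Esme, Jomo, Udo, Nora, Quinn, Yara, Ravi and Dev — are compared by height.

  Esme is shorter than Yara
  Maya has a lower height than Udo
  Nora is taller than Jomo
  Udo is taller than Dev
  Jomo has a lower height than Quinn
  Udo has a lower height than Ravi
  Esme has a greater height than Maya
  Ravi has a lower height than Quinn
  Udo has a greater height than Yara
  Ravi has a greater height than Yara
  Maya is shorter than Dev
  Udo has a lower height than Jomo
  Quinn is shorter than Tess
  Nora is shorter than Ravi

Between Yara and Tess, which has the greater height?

Tess

Yara < Udo and Udo < Jomo give Yara < Jomo.
With Jomo < Nora: Yara < Udo < Jomo < Nora.
With Nora < Ravi: Yara < Udo < Jomo < Nora < Ravi.
With Ravi < Quinn: Yara < Udo < Jomo < Nora < Ravi < Quinn.
With Quinn < Tess: Yara < Udo < Jomo < Nora < Ravi < Quinn < Tess.
So Yara < Tess; Tess is the taller of the two.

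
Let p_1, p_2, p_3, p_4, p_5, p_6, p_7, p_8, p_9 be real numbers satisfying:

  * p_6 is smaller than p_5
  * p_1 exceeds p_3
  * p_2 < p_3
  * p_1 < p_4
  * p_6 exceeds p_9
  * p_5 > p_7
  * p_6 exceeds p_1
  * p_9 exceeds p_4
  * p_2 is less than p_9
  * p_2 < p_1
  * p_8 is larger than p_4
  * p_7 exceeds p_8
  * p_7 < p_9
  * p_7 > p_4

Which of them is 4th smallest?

The consecutive relations fix a unique order: p_2 < p_3 < p_1 < p_4 < p_8 < p_7 < p_9 < p_6 < p_5.
The 4th smallest is p_4.

p_4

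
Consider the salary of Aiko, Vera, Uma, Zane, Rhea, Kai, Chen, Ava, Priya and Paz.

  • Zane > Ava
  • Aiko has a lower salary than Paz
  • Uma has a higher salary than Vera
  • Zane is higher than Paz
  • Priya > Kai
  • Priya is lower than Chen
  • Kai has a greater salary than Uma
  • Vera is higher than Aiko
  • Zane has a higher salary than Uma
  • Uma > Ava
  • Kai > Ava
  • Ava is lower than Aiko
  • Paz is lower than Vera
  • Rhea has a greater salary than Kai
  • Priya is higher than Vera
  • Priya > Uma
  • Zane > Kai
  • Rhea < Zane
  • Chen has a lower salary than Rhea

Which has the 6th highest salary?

Piecing the relations together gives one ordering: Ava < Aiko < Paz < Vera < Uma < Kai < Priya < Chen < Rhea < Zane.
Counting 6 from the largest end gives Uma.

Uma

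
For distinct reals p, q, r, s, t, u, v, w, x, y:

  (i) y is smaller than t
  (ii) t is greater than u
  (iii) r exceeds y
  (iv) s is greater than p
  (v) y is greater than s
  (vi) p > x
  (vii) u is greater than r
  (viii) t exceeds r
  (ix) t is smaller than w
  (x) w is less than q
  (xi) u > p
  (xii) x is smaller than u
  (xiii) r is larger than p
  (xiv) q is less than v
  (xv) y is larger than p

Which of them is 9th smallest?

The consecutive relations fix a unique order: x < p < s < y < r < u < t < w < q < v.
The 9th smallest is q.

q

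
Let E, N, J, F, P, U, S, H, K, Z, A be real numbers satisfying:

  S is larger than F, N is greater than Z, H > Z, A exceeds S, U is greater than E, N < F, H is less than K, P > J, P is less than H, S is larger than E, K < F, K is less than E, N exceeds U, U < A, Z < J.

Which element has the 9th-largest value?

The consecutive relations fix a unique order: Z < J < P < H < K < E < U < N < F < S < A.
The 9th largest is P.

P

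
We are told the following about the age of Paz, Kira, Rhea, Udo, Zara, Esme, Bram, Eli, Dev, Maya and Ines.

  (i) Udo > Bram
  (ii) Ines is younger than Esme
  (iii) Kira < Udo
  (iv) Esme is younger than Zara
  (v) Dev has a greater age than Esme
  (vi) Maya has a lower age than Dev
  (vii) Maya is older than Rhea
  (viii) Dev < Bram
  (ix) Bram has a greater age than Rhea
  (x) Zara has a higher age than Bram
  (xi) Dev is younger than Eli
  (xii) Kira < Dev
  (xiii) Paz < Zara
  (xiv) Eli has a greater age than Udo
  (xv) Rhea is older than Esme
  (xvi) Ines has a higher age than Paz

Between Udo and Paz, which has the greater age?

Chaining the given relations: Paz < Ines < Esme < Rhea < Maya < Dev < Bram < Udo.
So Paz < Udo; Udo is the older of the two.

Udo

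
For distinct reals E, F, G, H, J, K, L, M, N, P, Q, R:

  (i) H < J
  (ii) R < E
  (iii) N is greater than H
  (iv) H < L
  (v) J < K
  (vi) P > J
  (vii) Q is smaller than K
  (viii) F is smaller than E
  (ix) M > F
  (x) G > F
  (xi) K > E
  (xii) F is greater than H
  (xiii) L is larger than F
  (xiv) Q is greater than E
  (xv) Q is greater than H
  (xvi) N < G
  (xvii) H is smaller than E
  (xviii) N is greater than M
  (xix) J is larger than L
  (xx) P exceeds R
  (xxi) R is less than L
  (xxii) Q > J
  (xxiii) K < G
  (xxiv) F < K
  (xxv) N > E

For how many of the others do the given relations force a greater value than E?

From E the given relations immediately reach Q, K, N.
From those, G — 4 in total.
Nothing else is reachable above E; 4 in all.

4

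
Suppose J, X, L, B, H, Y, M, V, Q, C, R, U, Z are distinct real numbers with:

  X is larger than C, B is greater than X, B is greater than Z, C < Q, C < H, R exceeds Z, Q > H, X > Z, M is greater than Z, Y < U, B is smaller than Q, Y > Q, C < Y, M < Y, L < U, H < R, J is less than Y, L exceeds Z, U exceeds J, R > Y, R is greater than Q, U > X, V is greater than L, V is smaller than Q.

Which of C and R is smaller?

The relevant relations are C < X; X < B; B < Q; Q < Y; Y < R.
Together: C < X < B < Q < Y < R.
So C < R; C is the smaller of the two.

C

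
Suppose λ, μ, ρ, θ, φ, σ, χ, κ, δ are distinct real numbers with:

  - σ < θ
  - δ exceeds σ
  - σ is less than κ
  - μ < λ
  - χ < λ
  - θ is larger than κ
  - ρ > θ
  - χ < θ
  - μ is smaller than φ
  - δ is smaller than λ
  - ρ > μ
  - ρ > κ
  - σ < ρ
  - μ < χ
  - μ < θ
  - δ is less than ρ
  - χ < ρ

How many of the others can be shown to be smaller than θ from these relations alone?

4

From θ the given relations immediately reach σ, μ, χ, κ.
Nothing else is reachable below θ; 4 in all.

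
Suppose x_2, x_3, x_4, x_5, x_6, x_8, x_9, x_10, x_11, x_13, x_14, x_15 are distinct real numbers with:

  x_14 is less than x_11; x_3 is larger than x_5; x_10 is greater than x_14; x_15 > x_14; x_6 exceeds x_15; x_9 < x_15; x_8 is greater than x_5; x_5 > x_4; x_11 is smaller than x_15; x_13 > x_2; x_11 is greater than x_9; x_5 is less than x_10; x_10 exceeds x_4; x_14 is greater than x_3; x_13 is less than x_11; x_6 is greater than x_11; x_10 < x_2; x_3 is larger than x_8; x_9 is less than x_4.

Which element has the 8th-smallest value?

Chaining the given pairs: x_9 < x_4 < x_5 < x_8 < x_3 < x_14 < x_10 < x_2 < x_13 < x_11 < x_15 < x_6.
The 8th smallest is x_2.

x_2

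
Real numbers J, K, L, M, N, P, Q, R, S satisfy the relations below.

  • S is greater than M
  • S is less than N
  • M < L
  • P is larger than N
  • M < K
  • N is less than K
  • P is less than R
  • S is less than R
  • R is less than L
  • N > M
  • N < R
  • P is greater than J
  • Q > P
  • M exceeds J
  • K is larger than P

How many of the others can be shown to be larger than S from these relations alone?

6

Directly above S: N, R.
One step further: P, K, L (5 so far).
One step further: Q (6 so far).
No other element is forced above S by the given relations, so the count is 6.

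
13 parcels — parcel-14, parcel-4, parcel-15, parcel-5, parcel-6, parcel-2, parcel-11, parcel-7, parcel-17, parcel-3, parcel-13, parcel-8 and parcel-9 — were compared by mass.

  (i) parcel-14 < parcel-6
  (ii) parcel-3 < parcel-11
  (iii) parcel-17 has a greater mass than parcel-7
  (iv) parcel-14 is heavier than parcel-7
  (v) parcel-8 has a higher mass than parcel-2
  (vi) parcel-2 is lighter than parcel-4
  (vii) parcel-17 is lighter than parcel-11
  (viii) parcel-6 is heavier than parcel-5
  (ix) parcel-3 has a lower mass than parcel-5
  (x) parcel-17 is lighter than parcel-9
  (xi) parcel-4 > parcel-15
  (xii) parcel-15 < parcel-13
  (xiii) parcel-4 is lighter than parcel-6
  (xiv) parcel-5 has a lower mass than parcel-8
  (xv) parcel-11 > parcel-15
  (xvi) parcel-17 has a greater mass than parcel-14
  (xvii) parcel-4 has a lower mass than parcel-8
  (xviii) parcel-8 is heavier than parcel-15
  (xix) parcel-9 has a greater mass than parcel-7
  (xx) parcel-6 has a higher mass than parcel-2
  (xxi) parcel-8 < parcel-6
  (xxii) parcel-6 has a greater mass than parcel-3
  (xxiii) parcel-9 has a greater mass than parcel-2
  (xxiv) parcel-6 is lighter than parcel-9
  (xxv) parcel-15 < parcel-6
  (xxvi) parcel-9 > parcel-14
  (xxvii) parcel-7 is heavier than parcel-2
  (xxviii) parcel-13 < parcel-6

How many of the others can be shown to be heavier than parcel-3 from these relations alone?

Directly above parcel-3: parcel-5, parcel-6, parcel-11.
One step further: parcel-8, parcel-9 (5 so far).
Nothing else is reachable above parcel-3; 5 in all.

5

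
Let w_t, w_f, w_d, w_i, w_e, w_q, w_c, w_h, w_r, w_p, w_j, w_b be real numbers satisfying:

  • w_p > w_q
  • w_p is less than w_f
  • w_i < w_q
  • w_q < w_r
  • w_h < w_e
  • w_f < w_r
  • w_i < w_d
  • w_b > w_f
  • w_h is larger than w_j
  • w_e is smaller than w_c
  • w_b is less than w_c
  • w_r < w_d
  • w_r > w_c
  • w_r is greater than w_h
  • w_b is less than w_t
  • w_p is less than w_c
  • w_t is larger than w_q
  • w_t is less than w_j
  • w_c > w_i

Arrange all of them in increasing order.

w_i < w_q < w_p < w_f < w_b < w_t < w_j < w_h < w_e < w_c < w_r < w_d

The consecutive links are each given: w_i < w_q; w_q < w_p; w_p < w_f; w_f < w_b; w_b < w_t; w_t < w_j; w_j < w_h; w_h < w_e; w_e < w_c; w_c < w_r; w_r < w_d.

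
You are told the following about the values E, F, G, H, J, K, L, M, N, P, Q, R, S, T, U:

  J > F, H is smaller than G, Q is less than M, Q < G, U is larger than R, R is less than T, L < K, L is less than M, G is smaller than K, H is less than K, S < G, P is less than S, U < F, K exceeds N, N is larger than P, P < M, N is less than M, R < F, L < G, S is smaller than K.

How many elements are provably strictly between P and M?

The relations place P below M. An element lies strictly between them when it is forced above P and also forced below M.
Above P: {S, G, N, K}. Below M: {L, Q, N}.
Intersection: {N} — 1.

1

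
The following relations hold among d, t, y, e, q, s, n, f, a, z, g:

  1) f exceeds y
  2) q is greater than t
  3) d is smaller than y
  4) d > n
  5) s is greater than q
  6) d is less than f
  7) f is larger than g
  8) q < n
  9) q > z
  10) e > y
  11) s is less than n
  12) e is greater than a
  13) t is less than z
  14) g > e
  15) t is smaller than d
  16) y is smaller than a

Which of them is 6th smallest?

d

The consecutive relations fix a unique order: t < z < q < s < n < d < y < a < e < g < f.
Counting 6 from the smallest end gives d.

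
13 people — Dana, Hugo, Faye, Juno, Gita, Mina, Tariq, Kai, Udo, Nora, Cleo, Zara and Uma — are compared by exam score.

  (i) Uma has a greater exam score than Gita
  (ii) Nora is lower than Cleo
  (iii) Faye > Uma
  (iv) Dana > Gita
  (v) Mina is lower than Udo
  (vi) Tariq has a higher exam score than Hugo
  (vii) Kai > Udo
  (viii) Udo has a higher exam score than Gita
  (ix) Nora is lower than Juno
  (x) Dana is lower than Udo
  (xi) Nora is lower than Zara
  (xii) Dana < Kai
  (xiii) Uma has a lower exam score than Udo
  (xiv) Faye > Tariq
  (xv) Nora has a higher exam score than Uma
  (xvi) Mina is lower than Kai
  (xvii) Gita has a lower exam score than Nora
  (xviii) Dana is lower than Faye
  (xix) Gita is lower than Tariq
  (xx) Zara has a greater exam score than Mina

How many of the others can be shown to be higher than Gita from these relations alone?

Directly above Gita: Uma, Dana, Nora, Udo, Tariq.
One step further: Juno, Kai, Cleo, Zara, Faye (10 so far).
Nothing else is reachable above Gita; 10 in all.

10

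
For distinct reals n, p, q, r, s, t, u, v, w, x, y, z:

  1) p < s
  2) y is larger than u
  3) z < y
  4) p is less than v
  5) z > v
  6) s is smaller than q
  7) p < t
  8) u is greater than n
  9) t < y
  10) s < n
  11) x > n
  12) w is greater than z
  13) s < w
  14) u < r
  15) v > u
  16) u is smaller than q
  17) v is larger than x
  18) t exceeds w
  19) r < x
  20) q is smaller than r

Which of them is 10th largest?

n

Piecing the relations together gives one ordering: p < s < n < u < q < r < x < v < z < w < t < y.
Counting 10 from the largest end gives n.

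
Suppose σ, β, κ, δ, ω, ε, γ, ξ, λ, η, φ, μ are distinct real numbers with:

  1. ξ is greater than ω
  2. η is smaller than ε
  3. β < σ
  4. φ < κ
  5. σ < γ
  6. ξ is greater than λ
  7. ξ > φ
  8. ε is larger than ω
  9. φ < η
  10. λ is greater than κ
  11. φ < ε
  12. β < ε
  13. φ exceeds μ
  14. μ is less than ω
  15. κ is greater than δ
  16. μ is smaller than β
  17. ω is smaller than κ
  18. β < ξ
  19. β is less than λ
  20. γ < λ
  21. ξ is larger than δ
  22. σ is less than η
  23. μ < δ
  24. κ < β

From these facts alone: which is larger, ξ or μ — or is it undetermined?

ξ

μ < φ and φ < κ give μ < κ.
Then κ < β extends the chain to β.
Then β < σ extends the chain to σ.
With σ < γ: μ < φ < κ < β < σ < γ.
With γ < λ: μ < φ < κ < β < σ < γ < λ.
With λ < ξ: μ < φ < κ < β < σ < γ < λ < ξ.
So ξ is larger.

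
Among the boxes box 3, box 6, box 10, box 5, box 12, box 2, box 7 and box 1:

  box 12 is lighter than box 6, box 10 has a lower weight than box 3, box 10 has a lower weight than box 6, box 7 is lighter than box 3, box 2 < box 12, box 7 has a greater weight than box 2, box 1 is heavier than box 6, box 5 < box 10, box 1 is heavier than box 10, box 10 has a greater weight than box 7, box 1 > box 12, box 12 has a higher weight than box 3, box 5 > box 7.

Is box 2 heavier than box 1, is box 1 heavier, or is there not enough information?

box 2 < box 7 and box 7 < box 5 give box 2 < box 5.
Then box 5 < box 10 extends the chain to box 10.
Then box 10 < box 3 extends the chain to box 3.
With box 3 < box 12: box 2 < box 7 < box 5 < box 10 < box 3 < box 12.
With box 12 < box 6: box 2 < box 7 < box 5 < box 10 < box 3 < box 12 < box 6.
Then box 6 < box 1 extends the chain to box 1.
So box 1 is heavier.

box 1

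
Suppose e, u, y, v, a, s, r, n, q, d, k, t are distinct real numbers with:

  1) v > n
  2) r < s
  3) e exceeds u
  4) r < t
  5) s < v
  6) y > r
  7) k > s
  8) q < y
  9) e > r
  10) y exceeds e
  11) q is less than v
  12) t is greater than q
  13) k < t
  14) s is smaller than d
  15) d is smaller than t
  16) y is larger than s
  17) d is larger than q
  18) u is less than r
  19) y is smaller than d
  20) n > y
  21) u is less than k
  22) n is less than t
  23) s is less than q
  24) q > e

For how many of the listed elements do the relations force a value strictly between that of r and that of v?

The relations place r below v. An element lies strictly between them when it is forced above r and also forced below v.
Above r: {e, s, q, y, n, d, k, t}. Below v: {u, e, s, q, y, n}.
Intersection: {e, s, q, y, n} — 5.

5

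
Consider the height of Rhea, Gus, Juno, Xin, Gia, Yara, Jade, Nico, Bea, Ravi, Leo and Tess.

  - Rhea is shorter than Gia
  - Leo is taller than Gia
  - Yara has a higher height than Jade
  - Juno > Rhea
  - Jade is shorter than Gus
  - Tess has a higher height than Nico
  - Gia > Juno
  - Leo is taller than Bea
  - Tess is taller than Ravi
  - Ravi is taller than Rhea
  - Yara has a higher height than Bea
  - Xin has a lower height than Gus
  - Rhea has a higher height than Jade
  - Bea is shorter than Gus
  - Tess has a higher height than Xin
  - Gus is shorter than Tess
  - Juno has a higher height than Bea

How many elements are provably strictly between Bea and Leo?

The relations place Bea below Leo. An element lies strictly between them when it is forced above Bea and also forced below Leo.
Above Bea: {Yara, Juno, Gia, Gus, Tess}. Below Leo: {Jade, Rhea, Juno, Gia}.
Intersection: {Juno, Gia} — 2.

2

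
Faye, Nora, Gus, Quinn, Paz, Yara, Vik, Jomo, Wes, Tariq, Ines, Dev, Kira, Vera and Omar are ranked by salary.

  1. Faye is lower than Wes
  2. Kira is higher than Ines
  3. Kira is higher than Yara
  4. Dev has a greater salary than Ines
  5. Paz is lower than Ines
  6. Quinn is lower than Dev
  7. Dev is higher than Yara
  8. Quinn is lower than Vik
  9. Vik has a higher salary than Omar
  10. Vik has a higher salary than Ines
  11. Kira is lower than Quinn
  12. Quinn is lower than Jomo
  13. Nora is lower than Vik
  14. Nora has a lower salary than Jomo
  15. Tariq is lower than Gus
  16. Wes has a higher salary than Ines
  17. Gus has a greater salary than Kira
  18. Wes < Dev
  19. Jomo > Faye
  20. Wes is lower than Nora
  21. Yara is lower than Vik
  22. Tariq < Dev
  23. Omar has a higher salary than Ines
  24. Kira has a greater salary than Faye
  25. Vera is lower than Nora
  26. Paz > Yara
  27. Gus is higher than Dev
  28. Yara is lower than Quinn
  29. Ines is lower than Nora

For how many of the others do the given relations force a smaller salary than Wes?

4

From Wes the given relations immediately reach Faye, Ines.
From those, Paz — 3 in total.
From those, Yara — 4 in total.
Nothing else is reachable below Wes; 4 in all.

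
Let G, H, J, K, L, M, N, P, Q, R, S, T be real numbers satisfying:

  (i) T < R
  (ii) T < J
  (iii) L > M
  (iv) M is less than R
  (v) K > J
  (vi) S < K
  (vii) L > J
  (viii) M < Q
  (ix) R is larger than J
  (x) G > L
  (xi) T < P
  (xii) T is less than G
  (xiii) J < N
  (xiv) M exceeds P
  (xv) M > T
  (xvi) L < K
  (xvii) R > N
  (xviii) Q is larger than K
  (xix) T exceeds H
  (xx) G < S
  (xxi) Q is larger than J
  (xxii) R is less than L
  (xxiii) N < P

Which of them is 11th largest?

T

Piecing the relations together gives one ordering: H < T < J < N < P < M < R < L < G < S < K < Q.
Counting 11 from the largest end gives T.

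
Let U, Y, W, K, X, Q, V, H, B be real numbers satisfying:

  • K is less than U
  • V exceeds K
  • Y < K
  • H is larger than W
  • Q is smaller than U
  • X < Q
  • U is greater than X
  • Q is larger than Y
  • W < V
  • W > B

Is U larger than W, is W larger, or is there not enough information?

undetermined

Following every chain through W: above W we get V, H; below W we get B.
U is not reached, and no chain runs the other way from U to W.
So the given relations leave the order of W and U undetermined.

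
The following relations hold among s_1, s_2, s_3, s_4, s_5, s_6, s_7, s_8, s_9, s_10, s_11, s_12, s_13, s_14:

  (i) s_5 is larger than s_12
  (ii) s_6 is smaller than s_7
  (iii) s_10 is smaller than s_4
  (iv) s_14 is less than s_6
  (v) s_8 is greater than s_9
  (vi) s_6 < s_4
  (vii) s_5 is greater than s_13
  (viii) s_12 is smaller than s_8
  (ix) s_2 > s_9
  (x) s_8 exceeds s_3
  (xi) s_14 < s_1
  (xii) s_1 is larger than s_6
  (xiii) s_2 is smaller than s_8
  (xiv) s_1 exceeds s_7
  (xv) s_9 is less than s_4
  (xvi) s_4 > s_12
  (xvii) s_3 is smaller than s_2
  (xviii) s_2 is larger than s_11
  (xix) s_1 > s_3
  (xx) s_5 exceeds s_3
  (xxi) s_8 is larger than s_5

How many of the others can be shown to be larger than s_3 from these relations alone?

The elements the relations force above s_3 are s_2, s_1, s_5, s_8 — no chain reaches any other.
That is 4.

4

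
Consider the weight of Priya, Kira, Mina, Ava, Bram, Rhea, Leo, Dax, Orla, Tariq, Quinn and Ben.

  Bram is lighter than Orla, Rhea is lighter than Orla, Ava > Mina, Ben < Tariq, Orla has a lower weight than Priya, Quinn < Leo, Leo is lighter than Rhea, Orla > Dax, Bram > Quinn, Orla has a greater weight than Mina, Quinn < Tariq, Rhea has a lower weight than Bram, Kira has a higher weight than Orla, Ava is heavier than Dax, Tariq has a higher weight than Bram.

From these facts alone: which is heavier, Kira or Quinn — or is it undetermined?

The relevant relations are Quinn < Leo; Leo < Rhea; Rhea < Bram; Bram < Orla; Orla < Kira.
Chaining these gives Quinn < Leo < Rhea < Bram < Orla < Kira.
So Kira is heavier.

Kira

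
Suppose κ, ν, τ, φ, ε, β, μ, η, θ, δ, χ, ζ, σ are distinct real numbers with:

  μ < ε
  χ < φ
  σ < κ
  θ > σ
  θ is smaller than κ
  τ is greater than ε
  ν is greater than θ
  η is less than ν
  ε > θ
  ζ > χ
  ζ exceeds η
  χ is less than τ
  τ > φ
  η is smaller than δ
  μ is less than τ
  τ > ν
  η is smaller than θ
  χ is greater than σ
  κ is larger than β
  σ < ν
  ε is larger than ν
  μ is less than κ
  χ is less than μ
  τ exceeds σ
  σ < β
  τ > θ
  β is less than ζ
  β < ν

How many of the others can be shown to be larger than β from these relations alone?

From β the given relations immediately reach ζ, ν, κ.
From those, ε, τ — 5 in total.
Nothing else is reachable above β; 5 in all.

5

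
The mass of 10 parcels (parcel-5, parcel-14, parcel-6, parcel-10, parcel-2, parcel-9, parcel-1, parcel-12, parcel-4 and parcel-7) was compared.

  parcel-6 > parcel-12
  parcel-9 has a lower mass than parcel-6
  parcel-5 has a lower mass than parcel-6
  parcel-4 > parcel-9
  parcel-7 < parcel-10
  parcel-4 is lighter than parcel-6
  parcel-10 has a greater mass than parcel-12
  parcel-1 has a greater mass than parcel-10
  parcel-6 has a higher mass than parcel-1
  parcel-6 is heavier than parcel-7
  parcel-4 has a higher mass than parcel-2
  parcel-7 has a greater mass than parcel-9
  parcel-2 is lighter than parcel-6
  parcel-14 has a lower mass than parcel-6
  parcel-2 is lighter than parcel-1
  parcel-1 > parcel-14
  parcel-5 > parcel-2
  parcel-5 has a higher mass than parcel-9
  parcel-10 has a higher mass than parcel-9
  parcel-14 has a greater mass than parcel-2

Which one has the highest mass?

Chaining downward from parcel-6: directly below it, parcel-9, parcel-12, parcel-2, parcel-7, parcel-4, parcel-5, parcel-14, parcel-1; then parcel-10.
That covers every other element, and nothing is given above parcel-6, so parcel-6 is the highest mass.

parcel-6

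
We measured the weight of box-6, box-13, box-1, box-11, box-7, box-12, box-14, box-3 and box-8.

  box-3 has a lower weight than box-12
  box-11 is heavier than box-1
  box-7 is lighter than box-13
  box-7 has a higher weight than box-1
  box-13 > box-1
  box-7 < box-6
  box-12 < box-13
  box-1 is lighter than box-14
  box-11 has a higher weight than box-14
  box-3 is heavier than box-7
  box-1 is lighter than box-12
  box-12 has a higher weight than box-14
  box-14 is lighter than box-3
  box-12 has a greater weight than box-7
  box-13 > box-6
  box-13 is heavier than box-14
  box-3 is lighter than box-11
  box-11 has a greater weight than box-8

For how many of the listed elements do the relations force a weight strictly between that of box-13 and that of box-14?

The relations place box-14 below box-13. An element lies strictly between them when it is forced above box-14 and also forced below box-13.
Above box-14: {box-3, box-11, box-12}. Below box-13: {box-1, box-7, box-3, box-6, box-12}.
Intersection: {box-3, box-12} — 2.

2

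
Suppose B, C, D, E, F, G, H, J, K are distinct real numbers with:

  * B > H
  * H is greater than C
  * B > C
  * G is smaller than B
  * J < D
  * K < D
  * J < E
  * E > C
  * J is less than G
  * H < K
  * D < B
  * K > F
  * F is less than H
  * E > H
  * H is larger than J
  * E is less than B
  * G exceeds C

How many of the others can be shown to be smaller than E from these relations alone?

Directly below E: C, J, H.
One step further: F (4 so far).
No other element is forced below E by the given relations, so the count is 4.

4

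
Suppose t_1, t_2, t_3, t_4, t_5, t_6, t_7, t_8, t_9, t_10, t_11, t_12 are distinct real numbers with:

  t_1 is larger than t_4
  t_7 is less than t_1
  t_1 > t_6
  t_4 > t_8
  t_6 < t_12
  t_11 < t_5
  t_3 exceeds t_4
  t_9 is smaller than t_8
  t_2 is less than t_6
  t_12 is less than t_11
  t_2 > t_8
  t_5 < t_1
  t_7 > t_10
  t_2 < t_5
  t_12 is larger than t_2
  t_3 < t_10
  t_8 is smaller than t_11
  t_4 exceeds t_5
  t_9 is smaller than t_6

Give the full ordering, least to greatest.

The consecutive links are each given: t_9 < t_8; t_8 < t_2; t_2 < t_6; t_6 < t_12; t_12 < t_11; t_11 < t_5; t_5 < t_4; t_4 < t_3; t_3 < t_10; t_10 < t_7; t_7 < t_1.

t_9 < t_8 < t_2 < t_6 < t_12 < t_11 < t_5 < t_4 < t_3 < t_10 < t_7 < t_1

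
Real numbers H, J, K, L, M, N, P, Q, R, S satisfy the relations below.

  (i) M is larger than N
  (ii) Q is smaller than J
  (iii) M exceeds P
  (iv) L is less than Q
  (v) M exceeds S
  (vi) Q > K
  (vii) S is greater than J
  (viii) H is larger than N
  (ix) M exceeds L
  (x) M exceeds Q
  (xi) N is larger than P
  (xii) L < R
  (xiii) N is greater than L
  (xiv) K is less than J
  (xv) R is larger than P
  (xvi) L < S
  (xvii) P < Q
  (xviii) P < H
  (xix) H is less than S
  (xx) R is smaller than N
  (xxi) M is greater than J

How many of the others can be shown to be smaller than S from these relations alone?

8

The elements the relations force below S are P, L, R, K, Q, N, H, J — no chain reaches any other.
That is 8.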